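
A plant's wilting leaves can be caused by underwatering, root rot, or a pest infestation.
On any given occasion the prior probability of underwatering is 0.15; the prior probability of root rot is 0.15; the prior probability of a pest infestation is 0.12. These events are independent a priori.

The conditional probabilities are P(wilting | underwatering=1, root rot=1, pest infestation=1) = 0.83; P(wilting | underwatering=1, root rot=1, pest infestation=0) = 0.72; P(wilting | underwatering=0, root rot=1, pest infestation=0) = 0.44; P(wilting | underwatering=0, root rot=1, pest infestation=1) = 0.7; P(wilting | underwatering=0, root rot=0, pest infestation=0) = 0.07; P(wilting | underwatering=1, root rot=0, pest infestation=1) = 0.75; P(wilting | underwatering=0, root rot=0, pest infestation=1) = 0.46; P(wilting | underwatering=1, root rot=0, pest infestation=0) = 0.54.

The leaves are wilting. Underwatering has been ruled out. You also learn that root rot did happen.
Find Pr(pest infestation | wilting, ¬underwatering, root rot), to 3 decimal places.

Pr(pest infestation | wilting, ¬underwatering, root rot) ≈ 0.178

P(wilting | ¬underwatering, root rot) = 0.44×0.88 + 0.7×0.12 = 0.387200 + 0.084000 = 0.471200
Restricting to configurations with pest infestation present: 0.7×0.12 = 0.084000.
Hence the posterior is 0.084000/0.471200 ≈ 0.178.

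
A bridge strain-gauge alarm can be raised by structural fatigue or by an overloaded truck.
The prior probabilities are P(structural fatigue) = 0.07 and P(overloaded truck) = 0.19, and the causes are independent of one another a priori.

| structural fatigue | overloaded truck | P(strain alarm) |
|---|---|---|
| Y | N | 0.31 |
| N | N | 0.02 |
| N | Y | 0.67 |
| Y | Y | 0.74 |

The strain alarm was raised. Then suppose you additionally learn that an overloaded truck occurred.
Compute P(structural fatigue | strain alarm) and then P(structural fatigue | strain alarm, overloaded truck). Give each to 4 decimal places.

P(strain alarm) = 0.02×0.93×0.81 + 0.67×0.93×0.19 + 0.31×0.07×0.81 + 0.74×0.07×0.19 = 0.015066 + 0.118389 + 0.017577 + 0.009842 = 0.160874
Restricting to configurations with structural fatigue present: 0.017577 + 0.009842 = 0.027419.
Hence the posterior is 0.027419/0.160874 ≈ 0.1704.

Now condition on the additional information:
P(strain alarm | overloaded truck) = 0.67*0.93 + 0.74*0.07 = 0.623100 + 0.051800 = 0.674900
The structural fatigue-present share is 0.74*0.07 = 0.051800.
Hence the posterior is 0.051800/0.674900 ≈ 0.0768.

P(structural fatigue | strain alarm) ≈ 0.1704; P(structural fatigue | strain alarm, overloaded truck) ≈ 0.0768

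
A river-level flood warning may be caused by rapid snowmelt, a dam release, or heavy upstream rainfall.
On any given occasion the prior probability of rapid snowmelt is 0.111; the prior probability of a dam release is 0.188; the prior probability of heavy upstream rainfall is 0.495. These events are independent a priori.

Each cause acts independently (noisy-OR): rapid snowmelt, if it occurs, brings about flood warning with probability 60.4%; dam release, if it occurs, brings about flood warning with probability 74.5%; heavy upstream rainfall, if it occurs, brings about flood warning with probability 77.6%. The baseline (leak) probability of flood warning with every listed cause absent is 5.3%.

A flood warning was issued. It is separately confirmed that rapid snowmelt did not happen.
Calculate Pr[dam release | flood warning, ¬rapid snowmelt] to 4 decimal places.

Pr[dam release | flood warning, ¬rapid snowmelt] ≈ 0.3211

Under noisy-OR, P(flood warning | causes) = 1 − (1−0.053)·∏(1−qᵢ) over the active causes.
P(flood warning | ¬rapid snowmelt) = 0.053×0.812×0.505 + 0.787872×0.812×0.495 + 0.758515×0.188×0.505 + 0.945907×0.188×0.495 = 0.021733 + 0.316677 + 0.072013 + 0.088026 = 0.498449
The dam release-present share is 0.072013 + 0.088026 = 0.160039.
So P(dam release | flood warning, ¬rapid snowmelt) = 0.160039/0.498449 ≈ 0.3211.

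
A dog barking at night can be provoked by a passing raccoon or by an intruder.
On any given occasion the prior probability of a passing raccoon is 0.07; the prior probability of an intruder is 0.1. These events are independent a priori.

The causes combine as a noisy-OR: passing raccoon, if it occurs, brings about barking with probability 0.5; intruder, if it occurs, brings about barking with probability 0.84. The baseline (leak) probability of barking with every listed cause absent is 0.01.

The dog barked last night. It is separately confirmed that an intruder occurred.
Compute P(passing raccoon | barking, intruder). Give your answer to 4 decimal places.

Under noisy-OR, P(barking | causes) = 1 − (1−0.01)·∏(1−qᵢ) over the active causes.
P(barking | intruder) = 0.8416·0.93 + 0.9208·0.07 = 0.782688 + 0.064456 = 0.847144
Restricting to configurations with passing raccoon present: 0.9208·0.07 = 0.064456.
P(passing raccoon | barking, intruder) = 0.064456 / 0.847144 ≈ 0.0761

P(passing raccoon | barking, intruder) ≈ 0.0761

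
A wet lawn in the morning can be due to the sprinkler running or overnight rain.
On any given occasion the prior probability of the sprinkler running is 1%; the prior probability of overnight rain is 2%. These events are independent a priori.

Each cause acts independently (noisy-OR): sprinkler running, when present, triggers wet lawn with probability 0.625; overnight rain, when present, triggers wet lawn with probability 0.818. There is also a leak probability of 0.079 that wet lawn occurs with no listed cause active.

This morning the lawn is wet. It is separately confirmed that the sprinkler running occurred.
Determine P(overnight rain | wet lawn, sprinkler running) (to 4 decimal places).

Under noisy-OR, P(wet lawn | causes) = 1 − (1−0.079)·∏(1−qᵢ) over the active causes.
Enumerate both values of overnight rain and weight by the priors:
  P(wet lawn | sprinkler running) = 0.654625·0.98 + 0.937142·0.02
        = 0.641532 + 0.018743 = 0.660275
Configurations with overnight rain contribute 0.018743, so
  P(overnight rain | wet lawn, sprinkler running) = 0.018743 / 0.660275 ≈ 0.0284

P(overnight rain | wet lawn, sprinkler running) ≈ 0.0284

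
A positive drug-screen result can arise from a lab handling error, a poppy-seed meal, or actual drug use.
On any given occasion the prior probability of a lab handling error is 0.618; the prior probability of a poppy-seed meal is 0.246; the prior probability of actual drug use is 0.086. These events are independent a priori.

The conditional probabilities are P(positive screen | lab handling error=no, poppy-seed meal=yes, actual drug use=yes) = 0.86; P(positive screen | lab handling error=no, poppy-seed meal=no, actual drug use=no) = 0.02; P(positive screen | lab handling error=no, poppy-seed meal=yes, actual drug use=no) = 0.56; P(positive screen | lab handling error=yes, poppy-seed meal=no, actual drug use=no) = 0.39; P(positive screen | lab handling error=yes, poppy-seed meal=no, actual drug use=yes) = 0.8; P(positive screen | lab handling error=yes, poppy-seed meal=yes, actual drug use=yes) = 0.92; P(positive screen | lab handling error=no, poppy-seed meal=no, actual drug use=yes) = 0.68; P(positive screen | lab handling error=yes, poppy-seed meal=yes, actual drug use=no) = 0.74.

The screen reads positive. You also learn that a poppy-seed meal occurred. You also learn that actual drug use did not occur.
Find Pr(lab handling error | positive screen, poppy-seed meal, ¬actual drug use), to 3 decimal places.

Enumerate both values of lab handling error and weight by the priors:
  P(positive screen | poppy-seed meal, ¬actual drug use) = 0.56*0.382 + 0.74*0.618
        = 0.213920 + 0.457320 = 0.671240
The terms with lab handling error present sum to 0.457320, so
  P(lab handling error | positive screen, poppy-seed meal, ¬actual drug use) = 0.457320 / 0.671240 ≈ 0.681

Pr(lab handling error | positive screen, poppy-seed meal, ¬actual drug use) ≈ 0.681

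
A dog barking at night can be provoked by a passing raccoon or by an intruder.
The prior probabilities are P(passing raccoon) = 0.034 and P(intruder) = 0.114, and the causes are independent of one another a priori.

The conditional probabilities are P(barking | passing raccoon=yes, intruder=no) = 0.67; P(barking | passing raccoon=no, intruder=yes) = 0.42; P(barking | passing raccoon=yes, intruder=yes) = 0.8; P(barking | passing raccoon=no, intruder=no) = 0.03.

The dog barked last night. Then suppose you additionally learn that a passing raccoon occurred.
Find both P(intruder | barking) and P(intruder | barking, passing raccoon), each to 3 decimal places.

Enumerate the 4 (passing raccoon, intruder) configurations and weight by the priors:
  P(barking) = 0.03×0.966×0.886 + 0.42×0.966×0.114 + 0.67×0.034×0.886 + 0.8×0.034×0.114
        = 0.025676 + 0.046252 + 0.020183 + 0.003101 = 0.095212
The terms with intruder present sum to 0.049353, so
  P(intruder | barking) = 0.049353 / 0.095212 ≈ 0.518

Now condition on the additional information:
P(barking | passing raccoon) = 0.67·0.886 + 0.8·0.114 = 0.593620 + 0.091200 = 0.684820
The intruder-present share is 0.8·0.114 = 0.091200.
Hence the posterior is 0.091200/0.684820 ≈ 0.133.
This is intercausal reasoning (explaining away): once passing raccoon accounts for the barking, intruder becomes less likely.

P(intruder | barking) ≈ 0.518; P(intruder | barking, passing raccoon) ≈ 0.133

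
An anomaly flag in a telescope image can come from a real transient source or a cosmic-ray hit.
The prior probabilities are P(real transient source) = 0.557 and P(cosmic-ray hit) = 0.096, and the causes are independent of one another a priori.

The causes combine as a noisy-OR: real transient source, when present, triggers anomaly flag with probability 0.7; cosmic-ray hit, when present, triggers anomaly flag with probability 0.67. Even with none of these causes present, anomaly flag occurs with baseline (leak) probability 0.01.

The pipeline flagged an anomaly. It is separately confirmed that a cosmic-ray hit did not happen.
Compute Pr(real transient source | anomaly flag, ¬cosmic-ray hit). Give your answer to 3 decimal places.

Pr(real transient source | anomaly flag, ¬cosmic-ray hit) ≈ 0.989

Under noisy-OR, P(anomaly flag | causes) = 1 − (1−0.01)·∏(1−qᵢ) over the active causes.
Enumerate both values of real transient source and weight by the priors:
  P(anomaly flag | ¬cosmic-ray hit) = 0.01×0.443 + 0.703×0.557
        = 0.004430 + 0.391571 = 0.396001
Keeping only the real transient source-present terms gives 0.391571, so
  P(real transient source | anomaly flag, ¬cosmic-ray hit) = 0.391571 / 0.396001 ≈ 0.989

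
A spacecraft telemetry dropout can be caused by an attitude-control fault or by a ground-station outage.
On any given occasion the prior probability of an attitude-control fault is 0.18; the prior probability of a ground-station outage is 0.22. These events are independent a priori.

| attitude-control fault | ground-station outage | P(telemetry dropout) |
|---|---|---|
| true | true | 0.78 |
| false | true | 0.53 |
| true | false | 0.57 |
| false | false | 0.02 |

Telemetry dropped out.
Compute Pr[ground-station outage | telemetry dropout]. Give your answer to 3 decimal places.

Pr[ground-station outage | telemetry dropout] ≈ 0.577

For the numerator, keep only ground-station outage=true terms: 0.095612 + 0.030888 = 0.126500
The normalizing constant is 0.02×0.82×0.78 + 0.53×0.82×0.22 + 0.57×0.18×0.78 + 0.78×0.18×0.22 = 0.219320
Posterior = 0.126500 / 0.219320 ≈ 0.577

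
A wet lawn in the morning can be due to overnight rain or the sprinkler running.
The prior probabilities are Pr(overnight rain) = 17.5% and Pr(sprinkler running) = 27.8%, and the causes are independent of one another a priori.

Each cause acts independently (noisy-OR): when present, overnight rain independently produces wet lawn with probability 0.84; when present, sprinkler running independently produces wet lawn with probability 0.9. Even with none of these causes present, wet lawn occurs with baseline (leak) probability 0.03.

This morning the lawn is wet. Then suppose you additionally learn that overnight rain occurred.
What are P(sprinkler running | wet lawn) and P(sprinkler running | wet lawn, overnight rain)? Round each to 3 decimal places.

P(sprinkler running | wet lawn) ≈ 0.672; P(sprinkler running | wet lawn, overnight rain) ≈ 0.310

Under noisy-OR, P(wet lawn | causes) = 1 − (1−0.03)·∏(1−qᵢ) over the active causes.
Enumerate the 4 (overnight rain, sprinkler running) configurations and weight by the priors:
  P(wet lawn) = 0.03×0.825×0.722 + 0.903×0.825×0.278 + 0.8448×0.175×0.722 + 0.98448×0.175×0.278
        = 0.017869 + 0.207103 + 0.106740 + 0.047895 = 0.379607
Keeping only the sprinkler running-present terms gives 0.254998, so
  P(sprinkler running | wet lawn) = 0.254998 / 0.379607 ≈ 0.672

Now condition on the additional information:
By total probability over both values of sprinkler running:
  P(wet lawn | overnight rain) = 0.8448×0.722 + 0.98448×0.278
        = 0.609946 + 0.273685 = 0.883631
Keeping only the sprinkler running-present terms gives 0.273685, so
  P(sprinkler running | wet lawn, overnight rain) = 0.273685 / 0.883631 ≈ 0.310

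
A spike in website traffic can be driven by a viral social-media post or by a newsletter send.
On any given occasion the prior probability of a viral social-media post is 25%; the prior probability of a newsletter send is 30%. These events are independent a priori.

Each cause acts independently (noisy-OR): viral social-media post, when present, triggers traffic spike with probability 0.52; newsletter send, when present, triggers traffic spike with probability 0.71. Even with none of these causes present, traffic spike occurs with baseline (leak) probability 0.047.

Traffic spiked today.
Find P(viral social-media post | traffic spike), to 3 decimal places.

P(viral social-media post | traffic spike) ≈ 0.460

Under noisy-OR, P(traffic spike | causes) = 1 − (1−0.047)·∏(1−qᵢ) over the active causes.
P(traffic spike) = 0.047·0.75·0.7 + 0.72363·0.75·0.3 + 0.54256·0.25·0.7 + 0.867342·0.25·0.3 = 0.024675 + 0.162817 + 0.094948 + 0.065051 = 0.347491
Of this, 0.159999 comes from 0.094948 + 0.065051 (the viral social-media post=true cases).
So P(viral social-media post | traffic spike) = 0.159999/0.347491 ≈ 0.460.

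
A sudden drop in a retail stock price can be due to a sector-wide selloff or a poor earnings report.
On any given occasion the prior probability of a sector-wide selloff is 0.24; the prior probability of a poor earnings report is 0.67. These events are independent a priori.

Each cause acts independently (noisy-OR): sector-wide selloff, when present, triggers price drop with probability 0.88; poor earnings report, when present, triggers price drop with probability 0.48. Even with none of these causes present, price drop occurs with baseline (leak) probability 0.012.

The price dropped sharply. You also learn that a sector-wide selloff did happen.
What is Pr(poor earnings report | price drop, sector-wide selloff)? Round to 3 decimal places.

Under noisy-OR, P(price drop | causes) = 1 − (1−0.012)·∏(1−qᵢ) over the active causes.
P(price drop | sector-wide selloff) = 0.88144·0.33 + 0.938349·0.67 = 0.290875 + 0.628694 = 0.919569
Of this, 0.628694 comes from 0.938349·0.67 (the poor earnings report=true cases).
Hence the posterior is 0.628694/0.919569 ≈ 0.684.

Pr(poor earnings report | price drop, sector-wide selloff) ≈ 0.684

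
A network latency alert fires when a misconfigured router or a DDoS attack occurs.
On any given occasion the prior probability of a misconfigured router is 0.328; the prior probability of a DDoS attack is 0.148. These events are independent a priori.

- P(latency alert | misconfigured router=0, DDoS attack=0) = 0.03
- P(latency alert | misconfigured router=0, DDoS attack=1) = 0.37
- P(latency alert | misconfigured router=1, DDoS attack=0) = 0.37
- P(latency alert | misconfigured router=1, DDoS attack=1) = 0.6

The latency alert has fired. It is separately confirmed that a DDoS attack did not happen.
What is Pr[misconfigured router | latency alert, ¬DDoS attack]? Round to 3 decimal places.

Numerator (weight on configurations with misconfigured router): 0.37×0.328 = 0.121360
Denominator P(latency alert | ¬DDoS attack): 0.03×0.672 + 0.37×0.328 = 0.141520
P(misconfigured router | latency alert, ¬DDoS attack) = 0.121360/0.141520 ≈ 0.858

Pr[misconfigured router | latency alert, ¬DDoS attack] ≈ 0.858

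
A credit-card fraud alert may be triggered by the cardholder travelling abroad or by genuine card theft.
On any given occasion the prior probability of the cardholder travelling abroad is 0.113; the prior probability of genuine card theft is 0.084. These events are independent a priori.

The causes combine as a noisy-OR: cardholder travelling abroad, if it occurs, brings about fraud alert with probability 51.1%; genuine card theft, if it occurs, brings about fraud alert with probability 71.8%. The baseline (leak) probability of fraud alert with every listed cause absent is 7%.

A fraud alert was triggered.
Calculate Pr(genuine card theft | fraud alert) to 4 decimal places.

Pr(genuine card theft | fraud alert) ≈ 0.3582

Under noisy-OR, P(fraud alert | causes) = 1 − (1−0.07)·∏(1−qᵢ) over the active causes.
P(fraud alert) = 0.07·0.887·0.916 + 0.73774·0.887·0.084 + 0.54523·0.113·0.916 + 0.871755·0.113·0.084 = 0.056874 + 0.054968 + 0.056436 + 0.008275 = 0.176553
Of this, 0.063243 comes from 0.054968 + 0.008275 (the genuine card theft=true cases).
P(genuine card theft | fraud alert) = 0.063243 / 0.176553 ≈ 0.3582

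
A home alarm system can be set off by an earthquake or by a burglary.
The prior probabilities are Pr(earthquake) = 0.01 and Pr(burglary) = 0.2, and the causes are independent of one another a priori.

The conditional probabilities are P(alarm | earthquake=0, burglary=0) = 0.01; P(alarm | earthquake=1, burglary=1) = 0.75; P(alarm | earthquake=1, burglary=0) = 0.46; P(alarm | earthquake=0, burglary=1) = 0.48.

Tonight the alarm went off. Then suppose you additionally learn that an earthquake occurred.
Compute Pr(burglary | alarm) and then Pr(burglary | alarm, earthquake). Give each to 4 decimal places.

P(alarm) = 0.01·0.99·0.8 + 0.48·0.99·0.2 + 0.46·0.01·0.8 + 0.75·0.01·0.2 = 0.007920 + 0.095040 + 0.003680 + 0.001500 = 0.108140
Of this, 0.096540 comes from 0.095040 + 0.001500 (the burglary=true cases).
So P(burglary | alarm) = 0.096540/0.108140 ≈ 0.8927.

Now also conditioning on earthquake=true:
Enumerate both values of burglary and weight by the priors:
  P(alarm | earthquake) = 0.46×0.8 + 0.75×0.2
        = 0.368000 + 0.150000 = 0.518000
Configurations with burglary contribute 0.150000, so
  P(burglary | alarm, earthquake) = 0.150000 / 0.518000 ≈ 0.2896
— earthquake explains away the evidence for burglary.

Pr(burglary | alarm) ≈ 0.8927; Pr(burglary | alarm, earthquake) ≈ 0.2896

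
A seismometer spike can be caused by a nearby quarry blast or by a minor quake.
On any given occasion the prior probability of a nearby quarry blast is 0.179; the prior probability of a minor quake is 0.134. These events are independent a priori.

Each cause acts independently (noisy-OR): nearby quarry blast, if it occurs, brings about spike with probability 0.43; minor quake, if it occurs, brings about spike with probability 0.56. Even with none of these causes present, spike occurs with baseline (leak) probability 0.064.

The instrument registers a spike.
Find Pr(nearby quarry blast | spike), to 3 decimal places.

Under noisy-OR, P(spike | causes) = 1 − (1−0.064)·∏(1−qᵢ) over the active causes.
Numerator (weight on configurations with nearby quarry blast): 0.072311 + 0.018355 = 0.090666
Normalizer over all consistent configurations: 0.064·0.821·0.866 + 0.58816·0.821·0.134 + 0.46648·0.179·0.866 + 0.765251·0.179·0.134 = 0.200875
P(nearby quarry blast | spike) = 0.090666/0.200875 ≈ 0.451

Pr(nearby quarry blast | spike) ≈ 0.451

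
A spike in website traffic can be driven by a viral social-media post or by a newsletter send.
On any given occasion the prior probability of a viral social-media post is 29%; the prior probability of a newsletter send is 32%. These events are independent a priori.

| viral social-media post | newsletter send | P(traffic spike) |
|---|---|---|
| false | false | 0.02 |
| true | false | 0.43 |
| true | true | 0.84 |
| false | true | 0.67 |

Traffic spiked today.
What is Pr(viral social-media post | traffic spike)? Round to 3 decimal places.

By total probability over the 4 (viral social-media post, newsletter send) configurations:
  P(traffic spike) = 0.02*0.71*0.68 + 0.67*0.71*0.32 + 0.43*0.29*0.68 + 0.84*0.29*0.32
        = 0.009656 + 0.152224 + 0.084796 + 0.077952 = 0.324628
Configurations with viral social-media post contribute 0.162748, so
  P(viral social-media post | traffic spike) = 0.162748 / 0.324628 ≈ 0.501

Pr(viral social-media post | traffic spike) ≈ 0.501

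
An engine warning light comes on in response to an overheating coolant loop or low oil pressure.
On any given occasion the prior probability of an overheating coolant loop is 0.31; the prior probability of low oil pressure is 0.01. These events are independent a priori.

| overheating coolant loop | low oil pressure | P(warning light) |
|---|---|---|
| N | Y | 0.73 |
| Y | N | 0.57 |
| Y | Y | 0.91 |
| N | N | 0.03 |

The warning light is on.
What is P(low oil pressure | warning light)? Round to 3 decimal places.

For the numerator, keep only low oil pressure=true terms: 0.005037 + 0.002821 = 0.007858
Normalizer over all consistent configurations: 0.03×0.69×0.99 + 0.73×0.69×0.01 + 0.57×0.31×0.99 + 0.91×0.31×0.01 = 0.203284
P(low oil pressure | warning light) = 0.007858/0.203284 ≈ 0.039

P(low oil pressure | warning light) ≈ 0.039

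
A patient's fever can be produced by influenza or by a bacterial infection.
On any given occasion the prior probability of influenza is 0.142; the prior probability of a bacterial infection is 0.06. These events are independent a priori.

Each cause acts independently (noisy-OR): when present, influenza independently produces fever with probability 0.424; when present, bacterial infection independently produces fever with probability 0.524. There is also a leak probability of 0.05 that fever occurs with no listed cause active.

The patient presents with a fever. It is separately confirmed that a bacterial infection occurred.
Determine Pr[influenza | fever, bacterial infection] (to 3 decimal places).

Pr[influenza | fever, bacterial infection] ≈ 0.183

Under noisy-OR, P(fever | causes) = 1 − (1−0.05)·∏(1−qᵢ) over the active causes.
P(fever | bacterial infection) = 0.5478·0.858 + 0.739533·0.142 = 0.470012 + 0.105014 = 0.575026
Of this, 0.105014 comes from 0.739533·0.142 (the influenza=true cases).
Hence the posterior is 0.105014/0.575026 ≈ 0.183.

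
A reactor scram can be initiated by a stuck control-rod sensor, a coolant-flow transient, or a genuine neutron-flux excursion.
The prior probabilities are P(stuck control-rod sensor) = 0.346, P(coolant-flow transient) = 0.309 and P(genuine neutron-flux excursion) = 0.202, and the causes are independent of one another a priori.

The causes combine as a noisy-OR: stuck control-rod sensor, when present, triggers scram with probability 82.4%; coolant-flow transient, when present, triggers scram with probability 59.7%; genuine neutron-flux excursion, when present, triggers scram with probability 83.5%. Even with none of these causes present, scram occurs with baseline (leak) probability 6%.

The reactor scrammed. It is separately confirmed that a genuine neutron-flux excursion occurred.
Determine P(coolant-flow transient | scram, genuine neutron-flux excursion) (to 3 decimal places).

P(coolant-flow transient | scram, genuine neutron-flux excursion) ≈ 0.325

Under noisy-OR, P(scram | causes) = 1 − (1−0.06)·∏(1−qᵢ) over the active causes.
By total probability over the 4 (stuck control-rod sensor, coolant-flow transient) configurations:
  P(scram | genuine neutron-flux excursion) = 0.8449·0.654·0.691 + 0.937495·0.654·0.309 + 0.972702·0.346·0.691 + 0.988999·0.346·0.309
        = 0.381822 + 0.189455 + 0.232559 + 0.105738 = 0.909574
Configurations with coolant-flow transient contribute 0.295193, so
  P(coolant-flow transient | scram, genuine neutron-flux excursion) = 0.295193 / 0.909574 ≈ 0.325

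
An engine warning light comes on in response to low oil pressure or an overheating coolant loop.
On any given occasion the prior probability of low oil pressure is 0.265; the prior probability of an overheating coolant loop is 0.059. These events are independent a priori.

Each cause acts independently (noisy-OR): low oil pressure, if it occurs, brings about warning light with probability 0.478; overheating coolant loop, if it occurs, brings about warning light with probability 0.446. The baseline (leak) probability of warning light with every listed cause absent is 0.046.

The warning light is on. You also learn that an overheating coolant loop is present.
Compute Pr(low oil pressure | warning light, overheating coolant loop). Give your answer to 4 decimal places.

Pr(low oil pressure | warning light, overheating coolant loop) ≈ 0.3564

Under noisy-OR, P(warning light | causes) = 1 − (1−0.046)·∏(1−qᵢ) over the active causes.
P(warning light | overheating coolant loop) = 0.471484×0.735 + 0.724115×0.265 = 0.346541 + 0.191890 = 0.538431
Restricting to configurations with low oil pressure present: 0.724115×0.265 = 0.191890.
So P(low oil pressure | warning light, overheating coolant loop) = 0.191890/0.538431 ≈ 0.3564.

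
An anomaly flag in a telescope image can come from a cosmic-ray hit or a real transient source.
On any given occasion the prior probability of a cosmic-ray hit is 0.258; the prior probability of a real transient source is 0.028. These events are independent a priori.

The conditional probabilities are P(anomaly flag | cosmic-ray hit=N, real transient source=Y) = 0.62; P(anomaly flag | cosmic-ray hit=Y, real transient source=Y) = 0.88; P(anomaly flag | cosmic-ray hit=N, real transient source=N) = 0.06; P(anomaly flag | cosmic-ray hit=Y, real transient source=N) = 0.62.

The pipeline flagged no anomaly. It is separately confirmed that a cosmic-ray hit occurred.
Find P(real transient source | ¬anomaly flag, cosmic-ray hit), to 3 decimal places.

P(real transient source | ¬anomaly flag, cosmic-ray hit) ≈ 0.009

By total probability over both values of real transient source:
  P(¬anomaly flag | cosmic-ray hit) = 0.38*0.972 + 0.12*0.028
        = 0.369360 + 0.003360 = 0.372720
Keeping only the real transient source-present terms gives 0.003360, so
  P(real transient source | ¬anomaly flag, cosmic-ray hit) = 0.003360 / 0.372720 ≈ 0.009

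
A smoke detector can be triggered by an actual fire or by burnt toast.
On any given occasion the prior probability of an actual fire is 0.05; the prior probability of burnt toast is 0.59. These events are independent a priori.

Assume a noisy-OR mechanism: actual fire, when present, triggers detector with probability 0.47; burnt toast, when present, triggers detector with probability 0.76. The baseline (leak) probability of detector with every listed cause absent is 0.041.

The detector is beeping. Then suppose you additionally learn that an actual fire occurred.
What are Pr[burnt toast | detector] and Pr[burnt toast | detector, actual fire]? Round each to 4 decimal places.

Under noisy-OR, P(detector | causes) = 1 − (1−0.041)·∏(1−qᵢ) over the active causes.
P(detector) = 0.041*0.95*0.41 + 0.76984*0.95*0.59 + 0.49173*0.05*0.41 + 0.878015*0.05*0.59 = 0.015969 + 0.431495 + 0.010080 + 0.025901 = 0.483445
The burnt toast-present share is 0.431495 + 0.025901 = 0.457396.
Hence the posterior is 0.457396/0.483445 ≈ 0.9461.

Now also conditioning on actual fire=true:
Enumerate both values of burnt toast and weight by the priors:
  P(detector | actual fire) = 0.49173*0.41 + 0.878015*0.59
        = 0.201609 + 0.518029 = 0.719638
The terms with burnt toast present sum to 0.518029, so
  P(burnt toast | detector, actual fire) = 0.518029 / 0.719638 ≈ 0.7198

Pr[burnt toast | detector] ≈ 0.9461; Pr[burnt toast | detector, actual fire] ≈ 0.7198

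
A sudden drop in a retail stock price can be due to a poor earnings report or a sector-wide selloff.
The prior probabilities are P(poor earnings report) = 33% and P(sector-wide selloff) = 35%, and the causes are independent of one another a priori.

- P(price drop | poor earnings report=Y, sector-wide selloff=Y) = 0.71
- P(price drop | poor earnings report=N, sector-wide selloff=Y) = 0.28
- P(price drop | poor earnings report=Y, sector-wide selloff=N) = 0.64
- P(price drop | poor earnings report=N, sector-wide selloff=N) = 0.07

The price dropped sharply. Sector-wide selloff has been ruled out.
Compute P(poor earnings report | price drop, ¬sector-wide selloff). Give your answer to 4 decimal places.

P(poor earnings report | price drop, ¬sector-wide selloff) ≈ 0.8183

P(price drop | ¬sector-wide selloff) = 0.07·0.67 + 0.64·0.33 = 0.046900 + 0.211200 = 0.258100
Of this, 0.211200 comes from 0.64·0.33 (the poor earnings report=true cases).
So P(poor earnings report | price drop, ¬sector-wide selloff) = 0.211200/0.258100 ≈ 0.8183.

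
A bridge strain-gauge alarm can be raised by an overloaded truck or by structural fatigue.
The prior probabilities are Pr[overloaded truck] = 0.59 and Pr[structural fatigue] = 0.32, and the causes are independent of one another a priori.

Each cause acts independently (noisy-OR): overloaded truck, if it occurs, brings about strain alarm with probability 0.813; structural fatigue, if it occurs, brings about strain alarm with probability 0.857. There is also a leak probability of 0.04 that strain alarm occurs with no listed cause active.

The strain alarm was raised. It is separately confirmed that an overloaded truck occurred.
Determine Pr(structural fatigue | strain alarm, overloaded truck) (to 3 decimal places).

Under noisy-OR, P(strain alarm | causes) = 1 − (1−0.04)·∏(1−qᵢ) over the active causes.
Weight on structural fatigue=true, given the evidence: 0.974329×0.32 = 0.311785
The normalizing constant is 0.82048×0.68 + 0.974329×0.32 = 0.869711
P(structural fatigue | strain alarm, overloaded truck) = 0.311785/0.869711 ≈ 0.358

Pr(structural fatigue | strain alarm, overloaded truck) ≈ 0.358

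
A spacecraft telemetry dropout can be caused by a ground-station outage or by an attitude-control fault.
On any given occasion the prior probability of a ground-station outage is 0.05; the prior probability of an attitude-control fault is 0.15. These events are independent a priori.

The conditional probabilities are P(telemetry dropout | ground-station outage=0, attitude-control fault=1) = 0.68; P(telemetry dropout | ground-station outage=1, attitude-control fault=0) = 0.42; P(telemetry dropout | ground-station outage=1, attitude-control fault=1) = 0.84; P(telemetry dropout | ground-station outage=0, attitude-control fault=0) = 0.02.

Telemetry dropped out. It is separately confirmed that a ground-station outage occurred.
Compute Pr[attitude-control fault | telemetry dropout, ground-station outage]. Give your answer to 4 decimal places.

Enumerate both values of attitude-control fault and weight by the priors:
  P(telemetry dropout | ground-station outage) = 0.42×0.85 + 0.84×0.15
        = 0.357000 + 0.126000 = 0.483000
Keeping only the attitude-control fault-present terms gives 0.126000, so
  P(attitude-control fault | telemetry dropout, ground-station outage) = 0.126000 / 0.483000 ≈ 0.2609

Pr[attitude-control fault | telemetry dropout, ground-station outage] ≈ 0.2609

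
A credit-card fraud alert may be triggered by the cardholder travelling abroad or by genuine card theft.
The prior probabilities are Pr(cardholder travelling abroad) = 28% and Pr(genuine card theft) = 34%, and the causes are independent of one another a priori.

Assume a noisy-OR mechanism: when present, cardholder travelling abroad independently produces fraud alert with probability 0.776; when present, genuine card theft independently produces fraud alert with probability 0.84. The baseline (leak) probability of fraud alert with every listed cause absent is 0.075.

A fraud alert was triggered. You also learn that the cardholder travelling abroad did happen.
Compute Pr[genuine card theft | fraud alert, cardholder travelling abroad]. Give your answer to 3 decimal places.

Pr[genuine card theft | fraud alert, cardholder travelling abroad] ≈ 0.386

Under noisy-OR, P(fraud alert | causes) = 1 − (1−0.075)·∏(1−qᵢ) over the active causes.
Sum P(fraud alert|·) weighted by the priors over both values of genuine card theft:
  P(fraud alert | cardholder travelling abroad) = 0.7928×0.66 + 0.966848×0.34
        = 0.523248 + 0.328728 = 0.851976
The terms with genuine card theft present sum to 0.328728, so
  P(genuine card theft | fraud alert, cardholder travelling abroad) = 0.328728 / 0.851976 ≈ 0.386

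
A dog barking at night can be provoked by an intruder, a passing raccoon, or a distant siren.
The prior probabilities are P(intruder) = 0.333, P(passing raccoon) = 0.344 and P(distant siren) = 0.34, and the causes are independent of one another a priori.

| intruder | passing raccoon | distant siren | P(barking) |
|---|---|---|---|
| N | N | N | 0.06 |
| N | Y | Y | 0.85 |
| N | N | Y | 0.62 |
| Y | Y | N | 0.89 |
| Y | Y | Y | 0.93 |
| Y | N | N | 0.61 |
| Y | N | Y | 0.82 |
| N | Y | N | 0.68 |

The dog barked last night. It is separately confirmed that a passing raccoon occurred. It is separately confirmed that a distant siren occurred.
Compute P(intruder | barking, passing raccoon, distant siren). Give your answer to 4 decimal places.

P(intruder | barking, passing raccoon, distant siren) ≈ 0.3533

Numerator (weight on configurations with intruder): 0.93*0.333 = 0.309690
Denominator P(barking | passing raccoon, distant siren): 0.85*0.667 + 0.93*0.333 = 0.876640
Posterior = 0.309690 / 0.876640 ≈ 0.3533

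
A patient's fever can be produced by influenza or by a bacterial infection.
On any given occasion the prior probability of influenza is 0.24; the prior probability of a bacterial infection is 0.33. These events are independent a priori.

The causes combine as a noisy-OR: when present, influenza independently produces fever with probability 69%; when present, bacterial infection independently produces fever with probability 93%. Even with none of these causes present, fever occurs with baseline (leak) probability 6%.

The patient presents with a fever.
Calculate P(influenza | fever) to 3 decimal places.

Under noisy-OR, P(fever | causes) = 1 − (1−0.06)·∏(1−qᵢ) over the active causes.
P(fever) = 0.06·0.76·0.67 + 0.9342·0.76·0.33 + 0.7086·0.24·0.67 + 0.979602·0.24·0.33 = 0.030552 + 0.234297 + 0.113943 + 0.077584 = 0.456376
Of this, 0.191527 comes from 0.113943 + 0.077584 (the influenza=true cases).
Hence the posterior is 0.191527/0.456376 ≈ 0.420.

P(influenza | fever) ≈ 0.420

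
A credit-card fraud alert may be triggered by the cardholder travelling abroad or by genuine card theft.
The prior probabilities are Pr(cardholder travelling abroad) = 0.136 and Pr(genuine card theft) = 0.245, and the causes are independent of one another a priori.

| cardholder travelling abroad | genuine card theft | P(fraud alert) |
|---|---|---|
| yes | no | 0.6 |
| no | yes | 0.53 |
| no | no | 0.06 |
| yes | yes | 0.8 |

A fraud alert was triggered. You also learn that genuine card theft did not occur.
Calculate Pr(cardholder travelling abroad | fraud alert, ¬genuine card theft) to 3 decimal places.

Pr(cardholder travelling abroad | fraud alert, ¬genuine card theft) ≈ 0.612

Enumerate both values of cardholder travelling abroad and weight by the priors:
  P(fraud alert | ¬genuine card theft) = 0.06×0.864 + 0.6×0.136
        = 0.051840 + 0.081600 = 0.133440
Configurations with cardholder travelling abroad contribute 0.081600, so
  P(cardholder travelling abroad | fraud alert, ¬genuine card theft) = 0.081600 / 0.133440 ≈ 0.612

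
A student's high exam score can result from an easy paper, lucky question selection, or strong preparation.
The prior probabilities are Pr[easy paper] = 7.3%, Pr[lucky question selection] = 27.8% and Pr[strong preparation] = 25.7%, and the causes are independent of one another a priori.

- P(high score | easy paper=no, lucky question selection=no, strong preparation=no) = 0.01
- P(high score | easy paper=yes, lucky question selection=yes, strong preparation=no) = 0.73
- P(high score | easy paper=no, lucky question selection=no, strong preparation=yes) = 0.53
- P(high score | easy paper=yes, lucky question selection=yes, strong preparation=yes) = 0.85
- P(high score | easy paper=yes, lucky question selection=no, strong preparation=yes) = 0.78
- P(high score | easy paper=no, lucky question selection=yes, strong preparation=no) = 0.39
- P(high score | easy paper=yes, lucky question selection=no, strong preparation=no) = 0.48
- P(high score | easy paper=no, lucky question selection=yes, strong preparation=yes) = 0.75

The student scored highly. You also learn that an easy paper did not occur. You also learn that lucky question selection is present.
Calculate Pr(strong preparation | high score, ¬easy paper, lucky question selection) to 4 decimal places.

Pr(strong preparation | high score, ¬easy paper, lucky question selection) ≈ 0.3995

Enumerate both values of strong preparation and weight by the priors:
  P(high score | ¬easy paper, lucky question selection) = 0.39×0.743 + 0.75×0.257
        = 0.289770 + 0.192750 = 0.482520
Configurations with strong preparation contribute 0.192750, so
  P(strong preparation | high score, ¬easy paper, lucky question selection) = 0.192750 / 0.482520 ≈ 0.3995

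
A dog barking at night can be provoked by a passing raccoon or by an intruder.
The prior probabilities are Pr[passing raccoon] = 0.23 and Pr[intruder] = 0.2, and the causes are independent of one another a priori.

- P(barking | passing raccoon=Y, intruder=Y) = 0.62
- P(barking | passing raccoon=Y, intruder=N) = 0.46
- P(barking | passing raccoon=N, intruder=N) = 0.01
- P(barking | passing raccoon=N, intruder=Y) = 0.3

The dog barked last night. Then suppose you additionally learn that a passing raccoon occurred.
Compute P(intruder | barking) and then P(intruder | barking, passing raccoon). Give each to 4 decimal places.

For the numerator, keep only intruder=true terms: 0.046200 + 0.028520 = 0.074720
Denominator P(barking): 0.01×0.77×0.8 + 0.3×0.77×0.2 + 0.46×0.23×0.8 + 0.62×0.23×0.2 = 0.165520
P(intruder | barking) = 0.074720/0.165520 ≈ 0.4514

Now condition on the additional information:
P(barking | passing raccoon) = 0.46×0.8 + 0.62×0.2 = 0.368000 + 0.124000 = 0.492000
Of this, 0.124000 comes from 0.62×0.2 (the intruder=true cases).
Hence the posterior is 0.124000/0.492000 ≈ 0.2520.
Conditioning on passing raccoon lowers the posterior on intruder: the classic explaining-away effect in a common-effect structure.

P(intruder | barking) ≈ 0.4514; P(intruder | barking, passing raccoon) ≈ 0.2520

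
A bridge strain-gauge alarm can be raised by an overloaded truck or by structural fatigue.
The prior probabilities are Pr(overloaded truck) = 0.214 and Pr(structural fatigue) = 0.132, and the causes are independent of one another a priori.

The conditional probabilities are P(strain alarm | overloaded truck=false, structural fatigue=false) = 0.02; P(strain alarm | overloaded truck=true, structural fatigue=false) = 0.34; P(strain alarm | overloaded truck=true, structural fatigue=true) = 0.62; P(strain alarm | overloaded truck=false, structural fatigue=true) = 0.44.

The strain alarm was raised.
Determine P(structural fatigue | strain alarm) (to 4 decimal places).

P(structural fatigue | strain alarm) ≈ 0.4513

Sum P(strain alarm|·) weighted by the priors over the 4 (overloaded truck, structural fatigue) configurations:
  P(strain alarm) = 0.02·0.786·0.868 + 0.44·0.786·0.132 + 0.34·0.214·0.868 + 0.62·0.214·0.132
        = 0.013645 + 0.045651 + 0.063156 + 0.017514 = 0.139966
Configurations with structural fatigue contribute 0.063165, so
  P(structural fatigue | strain alarm) = 0.063165 / 0.139966 ≈ 0.4513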